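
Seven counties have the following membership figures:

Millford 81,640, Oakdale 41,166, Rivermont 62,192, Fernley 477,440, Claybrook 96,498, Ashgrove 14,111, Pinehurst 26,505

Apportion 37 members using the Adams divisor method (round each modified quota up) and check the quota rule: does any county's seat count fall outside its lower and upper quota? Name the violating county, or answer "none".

Standard quotas: Millford 3.778, Oakdale 1.905, Rivermont 2.878, Fernley 22.094, Claybrook 4.466, Ashgrove 0.653, Pinehurst 1.227.
Adams allocation: Millford 4, Oakdale 2, Rivermont 3, Fernley 20, Claybrook 5, Ashgrove 1, Pinehurst 2.
Fernley has quota 22.094 (lower 22, upper 23) but receives 20 — outside the quota interval.

Fernley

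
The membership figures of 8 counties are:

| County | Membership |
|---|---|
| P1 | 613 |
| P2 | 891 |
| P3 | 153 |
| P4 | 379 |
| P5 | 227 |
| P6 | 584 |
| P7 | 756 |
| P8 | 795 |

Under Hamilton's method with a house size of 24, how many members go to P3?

1

Total 4398; standard divisor 4398/24 ≈ 183.25.
Standard quotas: P1 3.345, P2 4.862, P3 0.835, P4 2.068, P5 1.239, P6 3.187, P7 4.126, P8 4.338.
Lower quotas: P1 3, P2 4, P3 0, P4 2, P5 1, P6 3, P7 4, P8 4 (sum 21, leaving 3 seats).
Remainders in descending order: P2 0.862, P3 0.835, P1 0.345, P8 0.338, P5 0.239, P6 0.187, P7 0.126, P4 0.068.
Largest remainders: P2, P3, P1 receive the extra seats.
P3 receives 1.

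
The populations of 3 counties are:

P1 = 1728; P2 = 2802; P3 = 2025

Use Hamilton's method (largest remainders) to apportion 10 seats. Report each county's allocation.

P1: 3; P2: 4; P3: 3

The standard divisor is 6555/10 ≈ 655.5.
Standard quotas: P1 2.636, P2 4.275, P3 3.089.
Lower quotas: P1 2, P2 4, P3 3 (sum 9, leaving 1 seat).
Remainders in descending order: P1 0.636, P2 0.275, P3 0.089.
Largest remainder: P1 receives the extra seat.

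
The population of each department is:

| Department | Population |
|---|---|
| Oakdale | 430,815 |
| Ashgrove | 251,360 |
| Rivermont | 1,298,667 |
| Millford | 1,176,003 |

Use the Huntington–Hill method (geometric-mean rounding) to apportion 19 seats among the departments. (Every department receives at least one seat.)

Oakdale=3; Ashgrove=2; Rivermont=7; Millford=7

With divisor 174711: modified quotas Oakdale 2.466, Ashgrove 1.439, Rivermont 7.433, Millford 6.731.
Geometric-mean thresholds: Oakdale √(2·3)=2.449, Ashgrove √(1·2)=1.414, Rivermont √(7·8)=7.483, Millford √(6·7)=6.481.
Each quota rounded against its threshold gives Oakdale 3, Ashgrove 2, Rivermont 7, Millford 7 (total 19).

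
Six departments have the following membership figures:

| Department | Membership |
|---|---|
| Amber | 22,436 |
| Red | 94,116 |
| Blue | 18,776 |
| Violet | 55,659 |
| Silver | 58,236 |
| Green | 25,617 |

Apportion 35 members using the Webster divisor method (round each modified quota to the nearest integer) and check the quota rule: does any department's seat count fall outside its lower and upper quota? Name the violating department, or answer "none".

Standard quotas: Amber 2.857, Red 11.985, Blue 2.391, Violet 7.088, Silver 7.416, Green 3.262.
Webster allocation: Amber 3, Red 12, Blue 2, Violet 7, Silver 8, Green 3.
Every allocation lies between the lower and upper quota.

none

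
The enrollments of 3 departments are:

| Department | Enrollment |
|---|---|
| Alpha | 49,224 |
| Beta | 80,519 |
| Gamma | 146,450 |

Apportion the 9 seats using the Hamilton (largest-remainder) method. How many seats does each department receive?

Alpha 1; Beta 3; Gamma 5

Total 276193; standard divisor 276193/9 ≈ 30688.111.
Standard quotas: Alpha 1.6040, Beta 2.6238, Gamma 4.7722.
Lower quotas: Alpha 1, Beta 2, Gamma 4 (sum 7, leaving 2 seats).
Remainders in descending order: Gamma 0.7722, Beta 0.6238, Alpha 0.6040.
Largest remainders: Gamma, Beta receive the extra seats.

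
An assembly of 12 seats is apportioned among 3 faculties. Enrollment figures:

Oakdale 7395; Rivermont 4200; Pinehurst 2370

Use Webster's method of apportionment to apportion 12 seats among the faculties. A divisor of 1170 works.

With modified divisor 1170: modified quotas Oakdale 6.321, Rivermont 3.590, Pinehurst 2.026.
Rounding to the nearest integer: Oakdale 6, Rivermont 4, Pinehurst 2 (total 12).

Oakdale 6, Rivermont 4, Pinehurst 2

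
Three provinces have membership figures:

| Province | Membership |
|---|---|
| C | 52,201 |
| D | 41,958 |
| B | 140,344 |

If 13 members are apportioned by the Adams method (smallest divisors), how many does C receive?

3

Standard divisor 234503/13 ≈ 18038.692; standard quotas: C 2.894, D 2.326, B 7.780.
Rounding up gives 3, 3, 8 = 14 seats, so the divisor must be adjusted.
With modified divisor 20500: modified quotas C 2.546, D 2.047, B 6.846.
Rounding up: C 3, D 3, B 7 (total 13).
C receives 3.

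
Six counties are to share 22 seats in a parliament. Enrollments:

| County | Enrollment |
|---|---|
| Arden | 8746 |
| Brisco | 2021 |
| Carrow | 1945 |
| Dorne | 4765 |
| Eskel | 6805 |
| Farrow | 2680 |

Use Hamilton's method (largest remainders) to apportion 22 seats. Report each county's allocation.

Arden 7; Brisco 2; Carrow 2; Dorne 4; Eskel 5; Farrow 2

Standard divisor: 26962 ÷ 22 ≈ 1225.545.
Standard quotas: Arden 7.1364, Brisco 1.6491, Carrow 1.5870, Dorne 3.8881, Eskel 5.5526, Farrow 2.1868.
Lower quotas: Arden 7, Brisco 1, Carrow 1, Dorne 3, Eskel 5, Farrow 2 (sum 19, leaving 3 seats).
Remainders in descending order: Dorne 0.8881, Brisco 0.6491, Carrow 0.5870, Eskel 0.5526, Farrow 0.1868, Arden 0.1364.
The surplus seats go to Dorne, Brisco, Carrow.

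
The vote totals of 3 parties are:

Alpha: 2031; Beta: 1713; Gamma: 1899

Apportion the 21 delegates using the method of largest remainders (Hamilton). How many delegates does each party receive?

Total 5643; standard divisor 5643/21 ≈ 268.714.
Standard quotas: Alpha 7.558, Beta 6.375, Gamma 7.067.
Lower quotas: Alpha 7, Beta 6, Gamma 7 (sum 20, leaving 1 seat).
Remainders in descending order: Alpha 0.558, Beta 0.375, Gamma 0.067.
Largest remainder: Alpha receives the extra seat.

Alpha 8, Beta 6, Gamma 7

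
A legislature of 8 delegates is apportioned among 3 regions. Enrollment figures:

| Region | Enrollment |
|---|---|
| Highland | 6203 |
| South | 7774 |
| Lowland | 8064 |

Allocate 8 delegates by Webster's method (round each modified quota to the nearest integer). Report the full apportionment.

Standard divisor 22041/8 ≈ 2755.125; standard quotas: Highland 2.251, South 2.822, Lowland 2.927.
Rounding to the nearest integer gives Highland 2, South 3, Lowland 3 — total 8, matching the house size, so no adjustment is needed.

Highland=2, South=3, Lowland=3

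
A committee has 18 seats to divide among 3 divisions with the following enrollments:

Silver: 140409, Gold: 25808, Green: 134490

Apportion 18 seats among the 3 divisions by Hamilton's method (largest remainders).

Total 300707; standard divisor 300707/18 ≈ 16705.944.
Standard quotas: Silver 8.4047, Gold 1.5448, Green 8.0504.
Lower quotas: Silver 8, Gold 1, Green 8 (sum 17, leaving 1 seat).
Remainders in descending order: Gold 0.5448, Silver 0.4047, Green 0.0504.
Largest remainder: Gold receives the extra seat.

Silver 8, Gold 2, Green 8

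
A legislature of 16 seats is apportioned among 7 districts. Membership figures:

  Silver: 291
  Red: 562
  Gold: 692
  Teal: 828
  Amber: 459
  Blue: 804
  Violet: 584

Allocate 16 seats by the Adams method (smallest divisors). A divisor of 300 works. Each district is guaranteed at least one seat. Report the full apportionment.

With modified divisor 300: modified quotas Silver 0.970, Red 1.873, Gold 2.307, Teal 2.760, Amber 1.530, Blue 2.680, Violet 1.947.
Rounding up: Silver 1, Red 2, Gold 3, Teal 3, Amber 2, Blue 3, Violet 2 (total 16).

Silver: 1; Red: 2; Gold: 3; Teal: 3; Amber: 2; Blue: 3; Violet: 2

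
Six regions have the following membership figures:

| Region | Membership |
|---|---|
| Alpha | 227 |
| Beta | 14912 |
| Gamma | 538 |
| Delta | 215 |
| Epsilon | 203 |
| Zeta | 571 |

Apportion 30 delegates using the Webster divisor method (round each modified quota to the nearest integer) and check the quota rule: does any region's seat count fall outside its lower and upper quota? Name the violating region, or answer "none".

Standard quotas: Alpha 0.409, Beta 26.843, Gamma 0.968, Delta 0.387, Epsilon 0.365, Zeta 1.028.
Webster allocation: Alpha 0, Beta 28, Gamma 1, Delta 0, Epsilon 0, Zeta 1.
Beta has quota 26.843 (lower 26, upper 27) but receives 28 — outside the quota interval.

Beta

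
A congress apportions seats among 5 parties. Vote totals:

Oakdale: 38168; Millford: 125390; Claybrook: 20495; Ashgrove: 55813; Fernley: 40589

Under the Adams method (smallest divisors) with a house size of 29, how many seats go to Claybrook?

Standard divisor 280455/29 ≈ 9670.862; standard quotas: Oakdale 3.947, Millford 12.966, Claybrook 2.119, Ashgrove 5.771, Fernley 4.197.
Rounding up gives 4, 13, 3, 6, 5 = 31 seats, so the divisor must be adjusted.
With modified divisor 10388.7: modified quotas Oakdale 3.674, Millford 12.070, Claybrook 1.973, Ashgrove 5.372, Fernley 3.907.
Rounding up: Oakdale 4, Millford 13, Claybrook 2, Ashgrove 6, Fernley 4 (total 29).
Claybrook receives 2.

2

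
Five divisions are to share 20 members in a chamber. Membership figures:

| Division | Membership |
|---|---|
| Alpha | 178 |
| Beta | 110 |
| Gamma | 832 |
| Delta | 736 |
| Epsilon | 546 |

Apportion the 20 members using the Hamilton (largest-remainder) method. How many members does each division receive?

The standard divisor is 2402/20 ≈ 120.1.
Standard quotas: Alpha 1.482, Beta 0.916, Gamma 6.928, Delta 6.128, Epsilon 4.546.
Lower quotas: Alpha 1, Beta 0, Gamma 6, Delta 6, Epsilon 4 (sum 17, leaving 3 seats).
Remainders in descending order: Gamma 0.928, Beta 0.916, Epsilon 0.546, Alpha 0.482, Delta 0.128.
The surplus seats go to Gamma, Beta, Epsilon.

Alpha 1, Beta 1, Gamma 7, Delta 6, Epsilon 5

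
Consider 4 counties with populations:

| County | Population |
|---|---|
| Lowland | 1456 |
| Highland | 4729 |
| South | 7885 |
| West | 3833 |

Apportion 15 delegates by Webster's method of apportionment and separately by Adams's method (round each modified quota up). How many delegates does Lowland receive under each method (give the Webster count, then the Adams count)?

Webster: Lowland 1, Highland 4, South 7, West 3.
Adams: Lowland 2, Highland 4, South 6, West 3.
Lowland gets 1 under Webster and 2 under Adams.

1 and 2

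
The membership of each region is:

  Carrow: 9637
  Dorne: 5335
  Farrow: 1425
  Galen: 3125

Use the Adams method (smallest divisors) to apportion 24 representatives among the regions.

Standard divisor 19522/24 ≈ 813.417; standard quotas: Carrow 11.848, Dorne 6.559, Farrow 1.752, Galen 3.842.
Rounding up gives 12, 7, 2, 4 = 25 seats, so the divisor must be adjusted.
With modified divisor 880: modified quotas Carrow 10.951, Dorne 6.062, Farrow 1.619, Galen 3.551.
Rounding up: Carrow 11, Dorne 7, Farrow 2, Galen 4 (total 24).

Carrow 11, Dorne 7, Farrow 2, Galen 4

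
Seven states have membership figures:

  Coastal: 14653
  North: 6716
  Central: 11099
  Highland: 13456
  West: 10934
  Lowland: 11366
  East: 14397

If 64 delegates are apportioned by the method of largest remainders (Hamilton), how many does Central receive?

9

Total 82621; standard divisor 82621/64 ≈ 1290.953.
Standard quotas: Coastal 11.3505, North 5.2024, Central 8.5975, Highland 10.4233, West 8.4697, Lowland 8.8043, East 11.1522.
Lower quotas: Coastal 11, North 5, Central 8, Highland 10, West 8, Lowland 8, East 11 (sum 61, leaving 3 seats).
Remainders in descending order: Lowland 0.8043, Central 0.5975, West 0.4697, Highland 0.4233, Coastal 0.3505, North 0.2024, East 0.1522.
The surplus seats go to Lowland, Central, West.
Central receives 9.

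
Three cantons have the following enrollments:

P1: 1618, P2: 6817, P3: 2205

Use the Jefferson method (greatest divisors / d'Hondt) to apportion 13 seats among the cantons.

P1=2; P2=9; P3=2

Standard divisor 10640/13 ≈ 818.462; standard quotas: P1 1.977, P2 8.329, P3 2.694.
Rounding down gives 1, 8, 2 = 11 seats, so the divisor must be adjusted.
With modified divisor 750: modified quotas P1 2.157, P2 9.089, P3 2.940.
Rounding down: P1 2, P2 9, P3 2 (total 13).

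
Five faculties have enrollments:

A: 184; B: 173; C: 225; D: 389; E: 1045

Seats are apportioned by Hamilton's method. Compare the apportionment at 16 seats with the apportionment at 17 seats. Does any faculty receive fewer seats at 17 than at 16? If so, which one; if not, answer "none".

none

At 16 seats: A 2, B 1, C 2, D 3, E 8.
At 17 seats: A 2, B 1, C 2, D 3, E 9.
No faculty's allocation decreased.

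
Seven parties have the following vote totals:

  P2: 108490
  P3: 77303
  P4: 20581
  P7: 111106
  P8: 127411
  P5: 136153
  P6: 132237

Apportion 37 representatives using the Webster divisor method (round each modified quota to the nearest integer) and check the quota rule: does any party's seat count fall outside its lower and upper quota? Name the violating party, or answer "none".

Standard quotas: P2 5.628, P3 4.010, P4 1.068, P7 5.763, P8 6.609, P5 7.063, P6 6.860.
Webster allocation: P2 6, P3 4, P4 1, P7 6, P8 6, P5 7, P6 7.
Every allocation lies between the lower and upper quota.

none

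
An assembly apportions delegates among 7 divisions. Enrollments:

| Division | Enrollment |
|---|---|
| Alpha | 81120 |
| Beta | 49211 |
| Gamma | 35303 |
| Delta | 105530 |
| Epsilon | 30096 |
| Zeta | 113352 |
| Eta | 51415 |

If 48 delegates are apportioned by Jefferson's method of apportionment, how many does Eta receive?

Standard divisor 466027/48 ≈ 9708.896; standard quotas: Alpha 8.355, Beta 5.069, Gamma 3.636, Delta 10.869, Epsilon 3.100, Zeta 11.675, Eta 5.296.
Rounding down gives 8, 5, 3, 10, 3, 11, 5 = 45 seats, so the divisor must be adjusted.
With modified divisor 8900: modified quotas Alpha 9.115, Beta 5.529, Gamma 3.967, Delta 11.857, Epsilon 3.382, Zeta 12.736, Eta 5.777.
Rounding down: Alpha 9, Beta 5, Gamma 3, Delta 11, Epsilon 3, Zeta 12, Eta 5 (total 48).
Eta receives 5.

5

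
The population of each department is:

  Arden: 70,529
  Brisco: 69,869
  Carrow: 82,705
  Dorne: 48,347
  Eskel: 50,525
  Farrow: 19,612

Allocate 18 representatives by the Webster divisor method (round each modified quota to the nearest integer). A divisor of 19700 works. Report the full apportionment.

Arden=4, Brisco=4, Carrow=4, Dorne=2, Eskel=3, Farrow=1

With modified divisor 19700: modified quotas Arden 3.580, Brisco 3.547, Carrow 4.198, Dorne 2.454, Eskel 2.565, Farrow 0.996.
Rounding to the nearest integer: Arden 4, Brisco 4, Carrow 4, Dorne 2, Eskel 3, Farrow 1 (total 18).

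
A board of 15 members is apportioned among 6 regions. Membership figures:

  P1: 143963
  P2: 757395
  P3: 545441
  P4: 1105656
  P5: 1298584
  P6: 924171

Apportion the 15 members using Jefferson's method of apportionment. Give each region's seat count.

Standard divisor 4775210/15 ≈ 318347.333; standard quotas: P1 0.452, P2 2.379, P3 1.713, P4 3.473, P5 4.079, P6 2.903.
Rounding down gives 0, 2, 1, 3, 4, 2 = 12 seats, so the divisor must be adjusted.
With modified divisor 266200: modified quotas P1 0.541, P2 2.845, P3 2.049, P4 4.153, P5 4.878, P6 3.472.
Rounding down: P1 0, P2 2, P3 2, P4 4, P5 4, P6 3 (total 15).

P1: 0, P2: 2, P3: 2, P4: 4, P5: 4, P6: 3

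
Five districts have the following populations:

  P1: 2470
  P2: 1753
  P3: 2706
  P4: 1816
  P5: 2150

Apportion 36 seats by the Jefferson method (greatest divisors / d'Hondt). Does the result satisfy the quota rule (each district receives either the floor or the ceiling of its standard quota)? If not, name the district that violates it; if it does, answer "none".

Standard quotas: P1 8.162, P2 5.792, P3 8.941, P4 6.001, P5 7.104.
Jefferson allocation: P1 8, P2 6, P3 9, P4 6, P5 7.
Every allocation lies between the lower and upper quota.

none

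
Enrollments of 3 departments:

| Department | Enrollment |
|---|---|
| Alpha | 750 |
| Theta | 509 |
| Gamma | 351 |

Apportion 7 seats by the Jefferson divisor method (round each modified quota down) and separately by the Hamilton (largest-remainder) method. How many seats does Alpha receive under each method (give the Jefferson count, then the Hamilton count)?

Jefferson: Alpha 4, Theta 2, Gamma 1.
Hamilton: Alpha 3, Theta 2, Gamma 2.
Alpha gets 4 under Jefferson and 3 under Hamilton.

4 and 3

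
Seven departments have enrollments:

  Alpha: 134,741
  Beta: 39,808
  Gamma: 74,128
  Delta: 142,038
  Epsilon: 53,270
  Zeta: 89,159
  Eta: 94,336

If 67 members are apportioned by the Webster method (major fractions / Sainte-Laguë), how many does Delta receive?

Standard divisor 627480/67 ≈ 9365.373; standard quotas: Alpha 14.387, Beta 4.251, Gamma 7.915, Delta 15.166, Epsilon 5.688, Zeta 9.520, Eta 10.073.
Rounding to the nearest integer gives Alpha 14, Beta 4, Gamma 8, Delta 15, Epsilon 6, Zeta 10, Eta 10 — total 67, matching the house size, so no adjustment is needed.
Delta receives 15.

15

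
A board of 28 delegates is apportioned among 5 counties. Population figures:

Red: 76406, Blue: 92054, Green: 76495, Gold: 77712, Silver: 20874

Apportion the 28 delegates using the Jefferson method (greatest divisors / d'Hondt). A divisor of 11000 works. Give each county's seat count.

With modified divisor 11000: modified quotas Red 6.946, Blue 8.369, Green 6.954, Gold 7.065, Silver 1.898.
Rounding down: Red 6, Blue 8, Green 6, Gold 7, Silver 1 (total 28).

Red 6, Blue 8, Green 6, Gold 7, Silver 1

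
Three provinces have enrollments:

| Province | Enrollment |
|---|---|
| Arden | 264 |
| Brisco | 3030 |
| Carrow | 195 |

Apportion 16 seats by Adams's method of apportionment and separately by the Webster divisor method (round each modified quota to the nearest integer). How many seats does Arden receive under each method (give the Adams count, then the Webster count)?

2 and 1

Adams: Arden 2, Brisco 13, Carrow 1.
Webster: Arden 1, Brisco 14, Carrow 1.
Arden gets 2 under Adams and 1 under Webster.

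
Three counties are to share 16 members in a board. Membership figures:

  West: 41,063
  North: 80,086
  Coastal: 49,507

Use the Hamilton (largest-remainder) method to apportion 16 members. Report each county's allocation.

Total 170656; standard divisor 170656/16 = 10666.
Standard quotas: West 3.8499, North 7.5085, Coastal 4.6416.
Lower quotas: West 3, North 7, Coastal 4 (sum 14, leaving 2 seats).
Remainders in descending order: West 0.8499, Coastal 0.6416, North 0.5085.
The surplus seats go to West, Coastal.

West 4; North 7; Coastal 5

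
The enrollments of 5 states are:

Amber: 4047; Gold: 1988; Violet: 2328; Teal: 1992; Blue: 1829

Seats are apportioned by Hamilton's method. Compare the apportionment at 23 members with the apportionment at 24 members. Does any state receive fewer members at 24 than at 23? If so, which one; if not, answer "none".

none

At 23 seats: Amber 8, Gold 4, Violet 4, Teal 4, Blue 3.
At 24 seats: Amber 8, Gold 4, Violet 4, Teal 4, Blue 4.
No state's allocation decreased.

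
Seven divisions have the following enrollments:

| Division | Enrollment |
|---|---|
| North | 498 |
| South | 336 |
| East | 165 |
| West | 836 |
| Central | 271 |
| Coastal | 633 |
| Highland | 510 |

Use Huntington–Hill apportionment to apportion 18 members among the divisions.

With divisor 189: modified quotas North 2.635, South 1.778, East 0.873, West 4.423, Central 1.434, Coastal 3.349, Highland 2.698.
Geometric-mean thresholds: North √(2·3)=2.449, South √(1·2)=1.414, East (min 1), West √(4·5)=4.472, Central √(1·2)=1.414, Coastal √(3·4)=3.464, Highland √(2·3)=2.449.
Each quota rounded against its threshold gives North 3, South 2, East 1, West 4, Central 2, Coastal 3, Highland 3 (total 18).

North: 3, South: 2, East: 1, West: 4, Central: 2, Coastal: 3, Highland: 3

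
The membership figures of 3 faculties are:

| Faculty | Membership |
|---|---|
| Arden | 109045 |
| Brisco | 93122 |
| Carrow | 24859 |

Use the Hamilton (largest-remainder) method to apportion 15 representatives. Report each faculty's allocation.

Standard divisor: 227026 ÷ 15 ≈ 15135.067.
Standard quotas: Arden 7.2048, Brisco 6.1527, Carrow 1.6425.
Lower quotas: Arden 7, Brisco 6, Carrow 1 (sum 14, leaving 1 seat).
Remainders in descending order: Carrow 0.6425, Arden 0.2048, Brisco 0.1527.
Largest remainder: Carrow receives the extra seat.

Arden: 7, Brisco: 6, Carrow: 2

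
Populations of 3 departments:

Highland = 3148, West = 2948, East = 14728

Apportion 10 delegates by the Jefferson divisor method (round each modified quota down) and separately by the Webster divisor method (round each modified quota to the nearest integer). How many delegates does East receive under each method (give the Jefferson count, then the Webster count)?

Jefferson: Highland 1, West 1, East 8.
Webster: Highland 2, West 1, East 7.
East gets 8 under Jefferson and 7 under Webster.

8 and 7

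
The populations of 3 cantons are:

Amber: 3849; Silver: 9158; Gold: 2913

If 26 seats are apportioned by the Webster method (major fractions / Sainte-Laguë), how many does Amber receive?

Standard divisor 15920/26 ≈ 612.308; standard quotas: Amber 6.286, Silver 14.957, Gold 4.757.
Rounding to the nearest integer gives Amber 6, Silver 15, Gold 5 — total 26, matching the house size, so no adjustment is needed.
Amber receives 6.

6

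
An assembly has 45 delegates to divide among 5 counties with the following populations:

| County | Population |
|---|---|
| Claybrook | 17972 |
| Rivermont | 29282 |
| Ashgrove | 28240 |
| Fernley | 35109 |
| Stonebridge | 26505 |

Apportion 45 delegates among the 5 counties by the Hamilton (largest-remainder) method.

Total 137108; standard divisor 137108/45 ≈ 3046.844.
Standard quotas: Claybrook 5.8986, Rivermont 9.6106, Ashgrove 9.2686, Fernley 11.5231, Stonebridge 8.6992.
Lower quotas: Claybrook 5, Rivermont 9, Ashgrove 9, Fernley 11, Stonebridge 8 (sum 42, leaving 3 seats).
Remainders in descending order: Claybrook 0.8986, Stonebridge 0.6992, Rivermont 0.6106, Fernley 0.5231, Ashgrove 0.2686.
The surplus seats go to Claybrook, Stonebridge, Rivermont.

Claybrook 6, Rivermont 10, Ashgrove 9, Fernley 11, Stonebridge 9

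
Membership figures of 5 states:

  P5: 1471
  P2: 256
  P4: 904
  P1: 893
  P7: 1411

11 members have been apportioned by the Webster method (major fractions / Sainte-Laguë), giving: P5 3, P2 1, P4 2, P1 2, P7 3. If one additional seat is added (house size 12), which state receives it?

Priority for the next seat is population ÷ (current seats + 0.5).
Priorities: P5 420.286, P2 170.667, P4 361.600, P1 357.200, P7 403.143.
Highest priority: P5.

P5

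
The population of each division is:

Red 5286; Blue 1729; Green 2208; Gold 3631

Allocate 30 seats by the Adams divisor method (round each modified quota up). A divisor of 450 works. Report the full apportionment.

With modified divisor 450: modified quotas Red 11.747, Blue 3.842, Green 4.907, Gold 8.069.
Rounding up: Red 12, Blue 4, Green 5, Gold 9 (total 30).

Red 12, Blue 4, Green 5, Gold 9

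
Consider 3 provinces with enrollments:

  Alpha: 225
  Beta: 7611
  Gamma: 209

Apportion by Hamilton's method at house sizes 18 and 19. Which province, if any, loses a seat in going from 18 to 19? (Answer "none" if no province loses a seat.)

At 18 seats: Alpha 1, Beta 17, Gamma 0.
At 19 seats: Alpha 1, Beta 18, Gamma 0.
No province's allocation decreased.

none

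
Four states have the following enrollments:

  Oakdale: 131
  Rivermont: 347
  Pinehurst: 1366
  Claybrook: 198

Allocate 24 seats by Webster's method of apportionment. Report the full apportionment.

Standard divisor 2042/24 ≈ 85.083; standard quotas: Oakdale 1.540, Rivermont 4.078, Pinehurst 16.055, Claybrook 2.327.
Rounding to the nearest integer gives Oakdale 2, Rivermont 4, Pinehurst 16, Claybrook 2 — total 24, matching the house size, so no adjustment is needed.

Oakdale 2; Rivermont 4; Pinehurst 16; Claybrook 2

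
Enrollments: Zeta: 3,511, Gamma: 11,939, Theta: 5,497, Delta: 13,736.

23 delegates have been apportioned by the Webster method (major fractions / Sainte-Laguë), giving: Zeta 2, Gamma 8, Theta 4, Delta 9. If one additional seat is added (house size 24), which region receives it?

Priority for the next seat is population ÷ (current seats + 0.5).
Priorities: Zeta 1404.400, Gamma 1404.588, Theta 1221.556, Delta 1445.895.
Highest priority: Delta.

Delta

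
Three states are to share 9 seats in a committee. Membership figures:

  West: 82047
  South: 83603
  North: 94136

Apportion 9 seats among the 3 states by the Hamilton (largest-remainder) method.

Standard divisor: 259786 ÷ 9 ≈ 28865.111.
Standard quotas: West 2.8424, South 2.8963, North 3.2612.
Lower quotas: West 2, South 2, North 3 (sum 7, leaving 2 seats).
Remainders in descending order: South 0.8963, West 0.8424, North 0.2612.
Largest remainders: South, West receive the extra seats.

West=3, South=3, North=3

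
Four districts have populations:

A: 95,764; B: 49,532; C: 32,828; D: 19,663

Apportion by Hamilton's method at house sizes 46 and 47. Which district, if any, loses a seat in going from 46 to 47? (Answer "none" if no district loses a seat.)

D

At 46 seats: A 22, B 11, C 8, D 5.
At 47 seats: A 23, B 12, C 8, D 4.
D drops from 5 to 4.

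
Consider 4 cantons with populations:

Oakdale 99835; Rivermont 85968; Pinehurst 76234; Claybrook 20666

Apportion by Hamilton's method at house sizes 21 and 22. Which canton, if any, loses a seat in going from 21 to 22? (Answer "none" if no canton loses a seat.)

At 21 seats: Oakdale 7, Rivermont 6, Pinehurst 6, Claybrook 2.
At 22 seats: Oakdale 8, Rivermont 7, Pinehurst 6, Claybrook 1.
Claybrook drops from 2 to 1.

Claybrook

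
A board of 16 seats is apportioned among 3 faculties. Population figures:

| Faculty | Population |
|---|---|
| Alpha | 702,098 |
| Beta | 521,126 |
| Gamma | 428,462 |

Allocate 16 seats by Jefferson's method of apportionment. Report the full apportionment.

Standard divisor 1651686/16 ≈ 103230.375; standard quotas: Alpha 6.801, Beta 5.048, Gamma 4.151.
Rounding down gives 6, 5, 4 = 15 seats, so the divisor must be adjusted.
With modified divisor 94000: modified quotas Alpha 7.469, Beta 5.544, Gamma 4.558.
Rounding down: Alpha 7, Beta 5, Gamma 4 (total 16).

Alpha 7, Beta 5, Gamma 4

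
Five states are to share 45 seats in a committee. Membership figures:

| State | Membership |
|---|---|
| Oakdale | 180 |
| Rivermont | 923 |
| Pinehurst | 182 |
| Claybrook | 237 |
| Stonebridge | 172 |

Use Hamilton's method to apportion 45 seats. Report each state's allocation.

Oakdale 5, Rivermont 24, Pinehurst 5, Claybrook 6, Stonebridge 5

Standard divisor: 1694 ÷ 45 ≈ 37.644.
Standard quotas: Oakdale 4.782, Rivermont 24.519, Pinehurst 4.835, Claybrook 6.296, Stonebridge 4.569.
Lower quotas: Oakdale 4, Rivermont 24, Pinehurst 4, Claybrook 6, Stonebridge 4 (sum 42, leaving 3 seats).
Remainders in descending order: Pinehurst 0.835, Oakdale 0.782, Stonebridge 0.569, Rivermont 0.519, Claybrook 0.296.
The surplus seats go to Pinehurst, Oakdale, Stonebridge.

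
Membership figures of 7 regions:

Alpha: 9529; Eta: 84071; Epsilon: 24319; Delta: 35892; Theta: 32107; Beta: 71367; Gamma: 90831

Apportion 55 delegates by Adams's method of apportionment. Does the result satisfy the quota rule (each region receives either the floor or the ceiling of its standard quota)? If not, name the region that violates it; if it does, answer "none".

Standard quotas: Alpha 1.506, Eta 13.283, Epsilon 3.842, Delta 5.671, Theta 5.073, Beta 11.276, Gamma 14.351.
Adams allocation: Alpha 2, Eta 13, Epsilon 4, Delta 6, Theta 5, Beta 11, Gamma 14.
Every allocation lies between the lower and upper quota.

none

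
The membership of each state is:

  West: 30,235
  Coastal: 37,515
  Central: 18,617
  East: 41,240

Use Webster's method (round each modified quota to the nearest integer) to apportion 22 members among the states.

West 5; Coastal 7; Central 3; East 7

Standard divisor 127607/22 ≈ 5800.318; standard quotas: West 5.213, Coastal 6.468, Central 3.210, East 7.110.
Rounding to the nearest integer gives 5, 6, 3, 7 = 21 seats, so the divisor must be adjusted.
With modified divisor 5600: modified quotas West 5.399, Coastal 6.699, Central 3.324, East 7.364.
Rounding to the nearest integer: West 5, Coastal 7, Central 3, East 7 (total 22).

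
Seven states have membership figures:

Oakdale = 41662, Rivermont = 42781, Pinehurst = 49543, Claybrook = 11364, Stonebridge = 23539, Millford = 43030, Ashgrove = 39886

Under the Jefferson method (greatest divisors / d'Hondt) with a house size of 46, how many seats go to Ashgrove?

Standard divisor 251805/46 ≈ 5474.022; standard quotas: Oakdale 7.611, Rivermont 7.815, Pinehurst 9.051, Claybrook 2.076, Stonebridge 4.300, Millford 7.861, Ashgrove 7.286.
Rounding down gives 7, 7, 9, 2, 4, 7, 7 = 43 seats, so the divisor must be adjusted.
With modified divisor 5100: modified quotas Oakdale 8.169, Rivermont 8.388, Pinehurst 9.714, Claybrook 2.228, Stonebridge 4.615, Millford 8.437, Ashgrove 7.821.
Rounding down: Oakdale 8, Rivermont 8, Pinehurst 9, Claybrook 2, Stonebridge 4, Millford 8, Ashgrove 7 (total 46).
Ashgrove receives 7.

7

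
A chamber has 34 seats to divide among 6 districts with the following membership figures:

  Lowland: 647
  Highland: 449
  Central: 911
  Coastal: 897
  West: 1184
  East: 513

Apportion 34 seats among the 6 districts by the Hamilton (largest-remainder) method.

Lowland 5, Highland 3, Central 7, Coastal 6, West 9, East 4

The standard divisor is 4601/34 ≈ 135.324.
Standard quotas: Lowland 4.781, Highland 3.318, Central 6.732, Coastal 6.629, West 8.749, East 3.791.
Lower quotas: Lowland 4, Highland 3, Central 6, Coastal 6, West 8, East 3 (sum 30, leaving 4 seats).
Remainders in descending order: East 0.791, Lowland 0.781, West 0.749, Central 0.732, Coastal 0.629, Highland 0.318.
The surplus seats go to East, Lowland, West, Central.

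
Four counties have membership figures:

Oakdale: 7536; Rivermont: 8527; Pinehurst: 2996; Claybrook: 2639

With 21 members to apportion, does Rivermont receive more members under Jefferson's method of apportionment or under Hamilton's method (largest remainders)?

Jefferson

Jefferson: Oakdale 7, Rivermont 9, Pinehurst 3, Claybrook 2.
Hamilton: Oakdale 7, Rivermont 8, Pinehurst 3, Claybrook 3.
Rivermont gets 9 under Jefferson and 8 under Hamilton.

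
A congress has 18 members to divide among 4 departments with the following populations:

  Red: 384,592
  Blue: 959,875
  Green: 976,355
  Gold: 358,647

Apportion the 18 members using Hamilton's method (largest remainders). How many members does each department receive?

Total 2679469; standard divisor 2679469/18 ≈ 148859.389.
Standard quotas: Red 2.5836, Blue 6.4482, Green 6.5589, Gold 2.4093.
Lower quotas: Red 2, Blue 6, Green 6, Gold 2 (sum 16, leaving 2 seats).
Remainders in descending order: Red 0.5836, Green 0.5589, Blue 0.4482, Gold 0.4093.
The surplus seats go to Red, Green.

Red 3, Blue 6, Green 7, Gold 2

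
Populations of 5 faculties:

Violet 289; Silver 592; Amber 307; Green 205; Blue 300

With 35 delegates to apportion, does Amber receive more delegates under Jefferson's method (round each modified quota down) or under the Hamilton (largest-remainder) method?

Jefferson: Violet 6, Silver 13, Amber 6, Green 4, Blue 6.
Hamilton: Violet 6, Silver 12, Amber 7, Green 4, Blue 6.
Amber gets 6 under Jefferson and 7 under Hamilton.

Hamilton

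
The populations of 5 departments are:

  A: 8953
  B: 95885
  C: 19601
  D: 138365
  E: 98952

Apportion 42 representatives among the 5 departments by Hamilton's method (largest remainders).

Total 361756; standard divisor 361756/42 ≈ 8613.238.
Standard quotas: A 1.0394, B 11.1323, C 2.2757, D 16.0642, E 11.4884.
Lower quotas: A 1, B 11, C 2, D 16, E 11 (sum 41, leaving 1 seat).
Remainders in descending order: E 0.4884, C 0.2757, B 0.1323, D 0.0642, A 0.0394.
The surplus seat goes to E.

A 1, B 11, C 2, D 16, E 12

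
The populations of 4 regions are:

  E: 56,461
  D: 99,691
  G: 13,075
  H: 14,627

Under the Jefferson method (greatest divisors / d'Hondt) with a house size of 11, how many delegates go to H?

Standard divisor 183854/11 ≈ 16714; standard quotas: E 3.378, D 5.965, G 0.782, H 0.875.
Rounding down gives 3, 5, 0, 0 = 8 seats, so the divisor must be adjusted.
With modified divisor 14200: modified quotas E 3.976, D 7.020, G 0.921, H 1.030.
Rounding down: E 3, D 7, G 0, H 1 (total 11).
H receives 1.

1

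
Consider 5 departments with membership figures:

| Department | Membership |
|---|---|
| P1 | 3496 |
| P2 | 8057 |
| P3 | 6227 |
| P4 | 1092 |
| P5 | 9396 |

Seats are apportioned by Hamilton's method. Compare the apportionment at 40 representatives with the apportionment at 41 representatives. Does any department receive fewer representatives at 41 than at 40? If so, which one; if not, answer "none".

At 40 seats: P1 5, P2 11, P3 9, P4 2, P5 13.
At 41 seats: P1 5, P2 12, P3 9, P4 1, P5 14.
P4 drops from 2 to 1.

P4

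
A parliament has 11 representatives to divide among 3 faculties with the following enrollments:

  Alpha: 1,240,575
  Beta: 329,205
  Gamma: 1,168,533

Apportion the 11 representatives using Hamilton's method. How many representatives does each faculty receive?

Alpha=5, Beta=1, Gamma=5

The standard divisor is 2738313/11 ≈ 248937.545.
Standard quotas: Alpha 4.9835, Beta 1.3224, Gamma 4.6941.
Lower quotas: Alpha 4, Beta 1, Gamma 4 (sum 9, leaving 2 seats).
Remainders in descending order: Alpha 0.9835, Gamma 0.6941, Beta 0.3224.
The surplus seats go to Alpha, Gamma.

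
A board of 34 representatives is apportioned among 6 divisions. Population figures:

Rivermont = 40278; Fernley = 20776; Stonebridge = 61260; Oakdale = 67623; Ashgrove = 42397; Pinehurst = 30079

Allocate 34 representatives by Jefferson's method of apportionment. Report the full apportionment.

Standard divisor 262413/34 ≈ 7718.029; standard quotas: Rivermont 5.219, Fernley 2.692, Stonebridge 7.937, Oakdale 8.762, Ashgrove 5.493, Pinehurst 3.897.
Rounding down gives 5, 2, 7, 8, 5, 3 = 30 seats, so the divisor must be adjusted.
With modified divisor 7000: modified quotas Rivermont 5.754, Fernley 2.968, Stonebridge 8.751, Oakdale 9.660, Ashgrove 6.057, Pinehurst 4.297.
Rounding down: Rivermont 5, Fernley 2, Stonebridge 8, Oakdale 9, Ashgrove 6, Pinehurst 4 (total 34).

Rivermont=5, Fernley=2, Stonebridge=8, Oakdale=9, Ashgrove=6, Pinehurst=4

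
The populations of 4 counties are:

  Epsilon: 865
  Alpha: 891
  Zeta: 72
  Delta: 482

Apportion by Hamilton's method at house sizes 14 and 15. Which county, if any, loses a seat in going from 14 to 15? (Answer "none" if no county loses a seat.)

Zeta

At 14 seats: Epsilon 5, Alpha 5, Zeta 1, Delta 3.
At 15 seats: Epsilon 6, Alpha 6, Zeta 0, Delta 3.
Zeta drops from 1 to 0.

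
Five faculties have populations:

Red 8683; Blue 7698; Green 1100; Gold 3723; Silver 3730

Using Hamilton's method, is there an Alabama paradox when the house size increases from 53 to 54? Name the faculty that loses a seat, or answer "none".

At 53 seats: Red 19, Blue 16, Green 2, Gold 8, Silver 8.
At 54 seats: Red 19, Blue 17, Green 2, Gold 8, Silver 8.
No faculty's allocation decreased.

none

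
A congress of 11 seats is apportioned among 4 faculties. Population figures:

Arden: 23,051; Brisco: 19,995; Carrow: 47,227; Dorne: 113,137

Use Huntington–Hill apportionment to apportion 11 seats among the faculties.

With divisor 18369: modified quotas Arden 1.255, Brisco 1.089, Carrow 2.571, Dorne 6.159.
Geometric-mean thresholds: Arden √(1·2)=1.414, Brisco √(1·2)=1.414, Carrow √(2·3)=2.449, Dorne √(6·7)=6.481.
Each quota rounded against its threshold gives Arden 1, Brisco 1, Carrow 3, Dorne 6 (total 11).

Arden: 1; Brisco: 1; Carrow: 3; Dorne: 6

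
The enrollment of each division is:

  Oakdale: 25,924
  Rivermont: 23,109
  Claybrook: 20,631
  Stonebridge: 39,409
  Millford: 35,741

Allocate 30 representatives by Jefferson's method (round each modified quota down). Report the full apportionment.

Oakdale: 5, Rivermont: 5, Claybrook: 4, Stonebridge: 8, Millford: 8

Standard divisor 144814/30 ≈ 4827.133; standard quotas: Oakdale 5.370, Rivermont 4.787, Claybrook 4.274, Stonebridge 8.164, Millford 7.404.
Rounding down gives 5, 4, 4, 8, 7 = 28 seats, so the divisor must be adjusted.
With modified divisor 4400: modified quotas Oakdale 5.892, Rivermont 5.252, Claybrook 4.689, Stonebridge 8.957, Millford 8.123.
Rounding down: Oakdale 5, Rivermont 5, Claybrook 4, Stonebridge 8, Millford 8 (total 30).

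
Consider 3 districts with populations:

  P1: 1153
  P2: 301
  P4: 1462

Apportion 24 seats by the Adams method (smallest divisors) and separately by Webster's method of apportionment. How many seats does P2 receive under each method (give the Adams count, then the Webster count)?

Adams: P1 9, P2 3, P4 12.
Webster: P1 10, P2 2, P4 12.
P2 gets 3 under Adams and 2 under Webster.

3 and 2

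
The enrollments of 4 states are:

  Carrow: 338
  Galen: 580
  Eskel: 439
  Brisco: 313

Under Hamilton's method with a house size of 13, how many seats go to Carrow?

Standard divisor: 1670 ÷ 13 ≈ 128.462.
Standard quotas: Carrow 2.631, Galen 4.515, Eskel 3.417, Brisco 2.437.
Lower quotas: Carrow 2, Galen 4, Eskel 3, Brisco 2 (sum 11, leaving 2 seats).
Remainders in descending order: Carrow 0.631, Galen 0.515, Brisco 0.437, Eskel 0.417.
Largest remainders: Carrow, Galen receive the extra seats.
Carrow receives 3.

3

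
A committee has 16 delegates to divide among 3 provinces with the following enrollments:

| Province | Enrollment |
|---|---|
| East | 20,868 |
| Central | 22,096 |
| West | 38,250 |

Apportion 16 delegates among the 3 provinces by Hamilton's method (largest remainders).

Total 81214; standard divisor 81214/16 ≈ 5075.875.
Standard quotas: East 4.1112, Central 4.3531, West 7.5356.
Lower quotas: East 4, Central 4, West 7 (sum 15, leaving 1 seat).
Remainders in descending order: West 0.5356, Central 0.3531, East 0.1112.
The surplus seat goes to West.

East=4; Central=4; West=8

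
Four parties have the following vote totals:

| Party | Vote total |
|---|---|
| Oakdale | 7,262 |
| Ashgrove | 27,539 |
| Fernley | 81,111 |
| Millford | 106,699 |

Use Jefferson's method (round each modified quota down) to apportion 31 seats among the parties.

Oakdale: 1, Ashgrove: 4, Fernley: 11, Millford: 15

Standard divisor 222611/31 ≈ 7181; standard quotas: Oakdale 1.011, Ashgrove 3.835, Fernley 11.295, Millford 14.859.
Rounding down gives 1, 3, 11, 14 = 29 seats, so the divisor must be adjusted.
With modified divisor 6800: modified quotas Oakdale 1.068, Ashgrove 4.050, Fernley 11.928, Millford 15.691.
Rounding down: Oakdale 1, Ashgrove 4, Fernley 11, Millford 15 (total 31).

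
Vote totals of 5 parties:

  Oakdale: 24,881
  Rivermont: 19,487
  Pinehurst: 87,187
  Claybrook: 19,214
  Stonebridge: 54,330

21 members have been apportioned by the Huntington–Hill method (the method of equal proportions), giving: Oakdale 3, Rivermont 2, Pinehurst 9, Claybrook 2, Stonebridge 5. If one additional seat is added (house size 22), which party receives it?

Stonebridge

Priority for the next seat is population ÷ (√(s·(s+1))).
Priorities: Oakdale 7182.526, Rivermont 7955.534, Pinehurst 9190.317, Claybrook 7844.083, Stonebridge 9919.256.
Highest priority: Stonebridge.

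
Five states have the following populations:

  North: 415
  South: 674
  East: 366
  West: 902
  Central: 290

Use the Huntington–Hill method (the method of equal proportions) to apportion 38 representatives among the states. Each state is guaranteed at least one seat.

North 6; South 10; East 5; West 13; Central 4

With divisor 69: modified quotas North 6.014, South 9.768, East 5.304, West 13.072, Central 4.203.
Geometric-mean thresholds: North √(6·7)=6.481, South √(9·10)=9.487, East √(5·6)=5.477, West √(13·14)=13.491, Central √(4·5)=4.472.
Each quota rounded against its threshold gives North 6, South 10, East 5, West 13, Central 4 (total 38).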